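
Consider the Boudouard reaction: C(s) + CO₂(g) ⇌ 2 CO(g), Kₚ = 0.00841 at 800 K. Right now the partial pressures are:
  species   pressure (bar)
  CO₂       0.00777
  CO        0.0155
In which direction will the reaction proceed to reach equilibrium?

(C is a pure solid — omitted from Qₚ.)
Qₚ = P(CO)² / P(CO₂) = (0.0155)² / (0.00777) = 0.0309
Qₚ = 0.0309 > Kₚ = 0.00841, so the reverse reaction proceeds.

toward reactants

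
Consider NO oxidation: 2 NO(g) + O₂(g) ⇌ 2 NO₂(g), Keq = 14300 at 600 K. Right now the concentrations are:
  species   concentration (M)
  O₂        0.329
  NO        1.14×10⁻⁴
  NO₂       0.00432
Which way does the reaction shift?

Q = [NO₂]² / ([NO]²·[O₂]) = (0.00432)² / ((1.14×10⁻⁴)²·(0.329)) = 4360
Q = 4360 < Keq = 14300, so the forward reaction proceeds.

forward (toward products)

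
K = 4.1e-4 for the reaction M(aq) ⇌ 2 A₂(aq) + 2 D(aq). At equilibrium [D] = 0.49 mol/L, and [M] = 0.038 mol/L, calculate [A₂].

At equilibrium, K = [A₂]²·[D]² / [M] = 4.1e-4.
([A₂])²·(0.49)² / (0.038) = 4.1e-4
[A₂]² = 6.49e-5 ⇒ [A₂] = 0.0081 mol/L

[A₂] = 0.0081 mol/L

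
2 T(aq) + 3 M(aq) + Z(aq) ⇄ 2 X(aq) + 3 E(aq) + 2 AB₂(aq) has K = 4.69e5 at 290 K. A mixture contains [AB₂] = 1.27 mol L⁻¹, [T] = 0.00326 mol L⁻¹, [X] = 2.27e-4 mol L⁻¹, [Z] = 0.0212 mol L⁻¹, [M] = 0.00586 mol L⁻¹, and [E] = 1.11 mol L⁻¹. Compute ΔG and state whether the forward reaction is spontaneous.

ΔG = 4.04 kJ/mol; the forward reaction is non-spontaneous

Q = [X]²·[E]³·[AB₂]² / ([T]²·[M]³·[Z]) = (2.27e-4)²·(1.11)³·(1.27)² / ((0.00326)²·(0.00586)³·(0.0212)) = 2.51e6
ΔG = RT ln(Q/K) = (8.314 J mol⁻¹ K⁻¹)(290 K) × ln(2.51e6/4.69e5)
   = (2.411 kJ/mol)(1.677) = 4.04 kJ/mol
ΔG > 0, so the forward reaction is non-spontaneous (proceeds in reverse).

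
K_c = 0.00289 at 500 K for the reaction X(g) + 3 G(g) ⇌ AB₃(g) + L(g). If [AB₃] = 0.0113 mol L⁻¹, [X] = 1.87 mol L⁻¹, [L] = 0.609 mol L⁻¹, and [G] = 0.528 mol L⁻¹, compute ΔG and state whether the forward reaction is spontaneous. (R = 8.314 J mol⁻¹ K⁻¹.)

ΔG = 8.97 kJ/mol; the forward reaction is non-spontaneous

Q_c = [AB₃]·[L] / ([X]·[G]³) = (0.0113)·(0.609) / ((1.87)·(0.528)³) = 0.0250
ΔG = RT ln(Q_c/K_c) = (8.314 J mol⁻¹ K⁻¹)(500 K) × ln(0.0250/0.00289)
   = (4.157 kJ/mol)(2.158) = 8.97 kJ/mol
ΔG > 0, so the forward reaction is non-spontaneous (proceeds in reverse).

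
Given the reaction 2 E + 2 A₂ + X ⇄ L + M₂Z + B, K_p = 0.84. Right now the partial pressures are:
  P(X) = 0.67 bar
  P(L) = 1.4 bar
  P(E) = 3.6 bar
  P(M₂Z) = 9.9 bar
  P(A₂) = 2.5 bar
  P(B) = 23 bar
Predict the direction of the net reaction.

reverse (toward reactants)

Q_p = P(L)·P(M₂Z)·P(B) / (P(E)²·P(A₂)²·P(X)) = (1.4)·(9.9)·(23) / ((3.6)²·(2.5)²·(0.67)) = 5.9
Q_p = 5.9 > K_p = 0.84, so the reverse reaction proceeds.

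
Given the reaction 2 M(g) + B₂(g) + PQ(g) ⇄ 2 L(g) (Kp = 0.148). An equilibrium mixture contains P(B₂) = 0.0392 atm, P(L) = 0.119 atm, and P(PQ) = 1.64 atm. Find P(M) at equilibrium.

P(M) = 1.22 atm

At equilibrium, Kp = P(L)² / (P(M)²·P(B₂)·P(PQ)) = 0.148.
(0.119)² / ((P(M))²·(0.0392)·(1.64)) = 0.148
P(M)² = 1.49 ⇒ P(M) = 1.22 atm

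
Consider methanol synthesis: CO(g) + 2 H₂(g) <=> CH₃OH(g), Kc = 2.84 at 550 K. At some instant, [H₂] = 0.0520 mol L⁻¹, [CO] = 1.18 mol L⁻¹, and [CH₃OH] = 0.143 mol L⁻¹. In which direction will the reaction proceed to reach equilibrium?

Qc = [CH₃OH] / ([CO]·[H₂]²) = (0.143) / ((1.18)·(0.0520)²) = 44.8
Qc = 44.8 > Kc = 2.84, so the reverse reaction proceeds.

to the left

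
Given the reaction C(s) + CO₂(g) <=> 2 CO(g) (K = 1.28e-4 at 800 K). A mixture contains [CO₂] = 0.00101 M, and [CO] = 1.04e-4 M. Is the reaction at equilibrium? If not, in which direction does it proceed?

toward products

(C is a pure solid — omitted from Q.)
Q = [CO]² / [CO₂] = (1.04e-4)² / (0.00101) = 1.07e-5
Q = 1.07e-5 < K = 1.28e-4, so the forward reaction proceeds.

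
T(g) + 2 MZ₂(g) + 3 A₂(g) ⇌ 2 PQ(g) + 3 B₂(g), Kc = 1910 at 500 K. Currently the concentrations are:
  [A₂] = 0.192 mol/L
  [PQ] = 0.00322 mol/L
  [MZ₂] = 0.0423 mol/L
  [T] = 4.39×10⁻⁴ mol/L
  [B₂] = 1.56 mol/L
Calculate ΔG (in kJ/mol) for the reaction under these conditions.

ΔG = 5.45 kJ/mol

Qc = [PQ]²·[B₂]³ / ([T]·[MZ₂]²·[A₂]³) = (0.00322)²·(1.56)³ / ((4.39×10⁻⁴)·(0.0423)²·(0.192)³) = 7080
ΔG = RT ln(Qc/Kc) = (8.314 J mol⁻¹ K⁻¹)(500 K) × ln(7080/1910)
   = (4.157 kJ/mol)(1.310) = 5.45 kJ/mol
ΔG > 0, so the forward reaction is non-spontaneous (proceeds in reverse).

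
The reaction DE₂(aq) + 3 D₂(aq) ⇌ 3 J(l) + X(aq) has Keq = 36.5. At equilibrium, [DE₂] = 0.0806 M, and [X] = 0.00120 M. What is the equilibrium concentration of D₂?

(J is a pure liquid — omitted from Keq.)
At equilibrium, Keq = [X] / ([DE₂]·[D₂]³) = 36.5.
(0.00120) / ((0.0806)·([D₂])³) = 36.5
[D₂]³ = 4.08×10⁻⁴ ⇒ [D₂] = 0.0742 M

[D₂] = 0.0742 M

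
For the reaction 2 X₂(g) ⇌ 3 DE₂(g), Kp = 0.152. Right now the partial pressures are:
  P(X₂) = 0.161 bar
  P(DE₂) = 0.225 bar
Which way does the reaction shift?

Qp = P(DE₂)³ / P(X₂)² = (0.225)³ / (0.161)² = 0.439
Qp = 0.439 > Kp = 0.152, so the reverse reaction proceeds.

toward reactants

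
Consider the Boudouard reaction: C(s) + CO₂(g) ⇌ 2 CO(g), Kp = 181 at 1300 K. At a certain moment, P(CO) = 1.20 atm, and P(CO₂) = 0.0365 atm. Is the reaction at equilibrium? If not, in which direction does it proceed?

forward (toward products)

(C is a pure solid — omitted from Qp.)
Qp = P(CO)² / P(CO₂) = (1.20)² / (0.0365) = 39.5
Qp = 39.5 < Kp = 181, so the forward reaction proceeds.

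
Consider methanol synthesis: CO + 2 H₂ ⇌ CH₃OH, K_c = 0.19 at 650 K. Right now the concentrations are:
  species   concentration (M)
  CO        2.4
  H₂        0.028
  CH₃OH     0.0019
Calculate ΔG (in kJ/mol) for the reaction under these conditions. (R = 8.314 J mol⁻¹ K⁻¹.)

Q_c = [CH₃OH] / ([CO]·[H₂]²) = (0.0019) / ((2.4)·(0.028)²) = 1.01
ΔG = RT ln(Q_c/K_c) = (8.314 J mol⁻¹ K⁻¹)(650 K) × ln(1.01/0.19)
   = (5.404 kJ/mol)(1.671) = 9.03 kJ/mol
ΔG > 0, so the forward reaction is non-spontaneous (proceeds in reverse).

ΔG = 9.03 kJ/mol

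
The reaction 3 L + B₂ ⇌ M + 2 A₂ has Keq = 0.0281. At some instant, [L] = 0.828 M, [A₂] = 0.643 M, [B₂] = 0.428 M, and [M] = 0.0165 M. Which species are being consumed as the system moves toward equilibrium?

Q = [M]·[A₂]² / ([L]³·[B₂]) = (0.0165)·(0.643)² / ((0.828)³·(0.428)) = 0.0281
Q = 0.0281 = Keq; the system is at equilibrium.

none (at equilibrium)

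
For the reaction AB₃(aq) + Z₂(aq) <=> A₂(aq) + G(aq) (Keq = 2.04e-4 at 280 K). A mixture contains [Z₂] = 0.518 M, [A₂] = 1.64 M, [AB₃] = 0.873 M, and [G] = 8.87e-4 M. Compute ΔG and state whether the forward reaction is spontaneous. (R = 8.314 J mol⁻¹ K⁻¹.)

Q = [A₂]·[G] / ([AB₃]·[Z₂]) = (1.64)·(8.87e-4) / ((0.873)·(0.518)) = 0.00322
ΔG = RT ln(Q/Keq) = (8.314 J mol⁻¹ K⁻¹)(280 K) × ln(0.00322/2.04e-4)
   = (2.328 kJ/mol)(2.759) = 6.42 kJ/mol
ΔG > 0, so the forward reaction is non-spontaneous (proceeds in reverse).

ΔG = 6.42 kJ/mol; the forward reaction is non-spontaneous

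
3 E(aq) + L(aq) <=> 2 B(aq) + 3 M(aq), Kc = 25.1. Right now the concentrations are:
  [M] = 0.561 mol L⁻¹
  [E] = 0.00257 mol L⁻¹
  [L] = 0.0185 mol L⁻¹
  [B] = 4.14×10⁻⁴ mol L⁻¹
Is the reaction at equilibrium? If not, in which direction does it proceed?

to the left

Qc = [B]²·[M]³ / ([E]³·[L]) = (4.14×10⁻⁴)²·(0.561)³ / ((0.00257)³·(0.0185)) = 96.4
Qc = 96.4 > Kc = 25.1, so the reverse reaction proceeds.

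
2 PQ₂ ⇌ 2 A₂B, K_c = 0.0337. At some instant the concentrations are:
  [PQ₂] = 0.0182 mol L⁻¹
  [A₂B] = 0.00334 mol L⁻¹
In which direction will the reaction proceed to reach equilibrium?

no net change (already at equilibrium)

Q_c = [A₂B]² / [PQ₂]² = (0.00334)² / (0.0182)² = 0.0337
Q_c = 0.0337 = K_c, so the system is already at equilibrium.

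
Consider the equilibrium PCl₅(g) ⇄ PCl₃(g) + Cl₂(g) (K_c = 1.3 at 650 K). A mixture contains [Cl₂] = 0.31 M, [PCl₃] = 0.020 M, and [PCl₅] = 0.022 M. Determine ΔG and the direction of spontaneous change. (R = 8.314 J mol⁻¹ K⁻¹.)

ΔG = -8.26 kJ/mol; the forward reaction is spontaneous

Q_c = [PCl₃]·[Cl₂] / [PCl₅] = (0.020)·(0.31) / (0.022) = 0.282
ΔG = RT ln(Q_c/K_c) = (8.314 J mol⁻¹ K⁻¹)(650 K) × ln(0.282/1.3)
   = (5.404 kJ/mol)(-1.528) = -8.26 kJ/mol
ΔG < 0, so the forward reaction is spontaneous (proceeds forward).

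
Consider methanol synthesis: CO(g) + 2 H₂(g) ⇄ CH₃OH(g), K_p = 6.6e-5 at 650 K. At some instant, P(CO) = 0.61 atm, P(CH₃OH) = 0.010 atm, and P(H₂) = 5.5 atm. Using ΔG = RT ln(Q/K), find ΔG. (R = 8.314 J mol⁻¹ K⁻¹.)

Q_p = P(CH₃OH) / (P(CO)·P(H₂)²) = (0.010) / ((0.61)·(5.5)²) = 5.42e-4
ΔG = RT ln(Q_p/K_p) = (8.314 J mol⁻¹ K⁻¹)(650 K) × ln(5.42e-4/6.6e-5)
   = (5.404 kJ/mol)(2.106) = 11.4 kJ/mol
ΔG > 0, so the forward reaction is non-spontaneous (proceeds in reverse).

ΔG = 11.4 kJ/mol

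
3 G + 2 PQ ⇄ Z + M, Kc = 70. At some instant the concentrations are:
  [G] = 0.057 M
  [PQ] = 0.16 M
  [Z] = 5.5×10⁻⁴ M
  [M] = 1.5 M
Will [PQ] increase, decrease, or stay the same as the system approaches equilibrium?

increase

Qc = [Z]·[M] / ([G]³·[PQ]²) = (5.5×10⁻⁴)·(1.5) / ((0.057)³·(0.16)²) = 170
Qc = 170 > Kc = 70: net reverse reaction.
PQ is a reactant, so it increases.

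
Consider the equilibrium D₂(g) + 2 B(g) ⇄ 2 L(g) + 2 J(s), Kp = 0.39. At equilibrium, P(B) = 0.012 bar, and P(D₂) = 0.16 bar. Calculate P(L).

P(L) = 0.0030 bar

(J is a pure solid — omitted from Kp.)
At equilibrium, Kp = P(L)² / (P(D₂)·P(B)²) = 0.39.
(P(L))² / ((0.16)·(0.012)²) = 0.39
P(L)² = 8.99e-6 ⇒ P(L) = 0.0030 bar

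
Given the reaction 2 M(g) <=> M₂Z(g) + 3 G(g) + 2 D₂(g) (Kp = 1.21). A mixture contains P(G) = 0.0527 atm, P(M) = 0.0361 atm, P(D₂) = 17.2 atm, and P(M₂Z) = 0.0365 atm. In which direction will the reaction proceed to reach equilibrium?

Qp = P(M₂Z)·P(G)³·P(D₂)² / P(M)² = (0.0365)·(0.0527)³·(17.2)² / (0.0361)² = 1.21
Qp = 1.21 = Kp, so the system is already at equilibrium.

no net change (already at equilibrium)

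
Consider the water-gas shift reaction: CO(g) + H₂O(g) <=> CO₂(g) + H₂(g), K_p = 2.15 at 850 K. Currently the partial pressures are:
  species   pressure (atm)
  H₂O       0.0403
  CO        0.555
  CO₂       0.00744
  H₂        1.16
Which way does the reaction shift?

Q_p = P(CO₂)·P(H₂) / (P(CO)·P(H₂O)) = (0.00744)·(1.16) / ((0.555)·(0.0403)) = 0.386
Q_p = 0.386 < K_p = 2.15, so the forward reaction proceeds.

in the forward direction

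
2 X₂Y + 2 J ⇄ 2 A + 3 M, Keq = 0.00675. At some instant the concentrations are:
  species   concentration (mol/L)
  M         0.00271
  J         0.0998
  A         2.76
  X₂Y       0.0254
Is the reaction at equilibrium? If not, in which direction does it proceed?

Q = [A]²·[M]³ / ([X₂Y]²·[J]²) = (2.76)²·(0.00271)³ / ((0.0254)²·(0.0998)²) = 0.0236
Q = 0.0236 > Keq = 0.00675, so the reverse reaction proceeds.

to the left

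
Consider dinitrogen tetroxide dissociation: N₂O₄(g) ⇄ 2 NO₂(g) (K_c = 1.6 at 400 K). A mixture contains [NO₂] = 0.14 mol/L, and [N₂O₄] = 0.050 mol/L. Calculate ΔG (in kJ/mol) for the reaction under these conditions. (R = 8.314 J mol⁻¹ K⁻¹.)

ΔG = -4.68 kJ/mol

Q_c = [NO₂]² / [N₂O₄] = (0.14)² / (0.050) = 0.392
ΔG = RT ln(Q_c/K_c) = (8.314 J mol⁻¹ K⁻¹)(400 K) × ln(0.392/1.6)
   = (3.326 kJ/mol)(-1.406) = -4.68 kJ/mol
ΔG < 0, so the forward reaction is spontaneous (proceeds forward).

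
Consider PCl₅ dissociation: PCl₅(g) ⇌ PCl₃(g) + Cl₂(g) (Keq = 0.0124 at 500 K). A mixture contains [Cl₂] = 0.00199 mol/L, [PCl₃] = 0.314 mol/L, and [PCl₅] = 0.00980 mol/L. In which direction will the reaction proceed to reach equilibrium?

Q = [PCl₃]·[Cl₂] / [PCl₅] = (0.314)·(0.00199) / (0.00980) = 0.0638
Q = 0.0638 > Keq = 0.0124, so the reverse reaction proceeds.

toward reactants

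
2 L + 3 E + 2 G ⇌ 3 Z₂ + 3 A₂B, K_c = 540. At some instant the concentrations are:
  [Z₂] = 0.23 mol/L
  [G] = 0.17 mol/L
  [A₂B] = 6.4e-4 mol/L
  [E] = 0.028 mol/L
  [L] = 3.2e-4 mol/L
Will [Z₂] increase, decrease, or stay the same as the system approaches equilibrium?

increase

Q_c = [Z₂]³·[A₂B]³ / ([L]²·[E]³·[G]²) = (0.23)³·(6.4e-4)³ / ((3.2e-4)²·(0.028)³·(0.17)²) = 49
Q_c = 49 < K_c = 540: net forward reaction.
Z₂ is a product, so it increases.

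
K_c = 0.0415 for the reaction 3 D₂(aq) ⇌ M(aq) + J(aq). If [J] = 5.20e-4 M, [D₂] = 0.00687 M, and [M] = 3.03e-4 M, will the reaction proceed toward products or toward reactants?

reverse (toward reactants)

Q_c = [M]·[J] / [D₂]³ = (3.03e-4)·(5.20e-4) / (0.00687)³ = 0.486
Q_c = 0.486 > K_c = 0.0415, so the reverse reaction proceeds.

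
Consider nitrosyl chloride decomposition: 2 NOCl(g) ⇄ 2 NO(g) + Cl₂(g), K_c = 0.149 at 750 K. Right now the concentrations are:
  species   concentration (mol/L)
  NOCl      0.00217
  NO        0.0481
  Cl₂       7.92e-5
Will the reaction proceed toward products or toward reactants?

Q_c = [NO]²·[Cl₂] / [NOCl]² = (0.0481)²·(7.92e-5) / (0.00217)² = 0.0389
Q_c = 0.0389 < K_c = 0.149, so the forward reaction proceeds.

in the forward direction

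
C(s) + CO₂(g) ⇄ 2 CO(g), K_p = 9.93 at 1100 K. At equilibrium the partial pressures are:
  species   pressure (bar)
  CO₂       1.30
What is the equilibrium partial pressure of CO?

(C is a pure solid — omitted from K_p.)
At equilibrium, K_p = P(CO)² / P(CO₂) = 9.93.
(P(CO))² / (1.30) = 9.93
P(CO)² = 12.9 ⇒ P(CO) = 3.59 bar

P(CO) = 3.59 bar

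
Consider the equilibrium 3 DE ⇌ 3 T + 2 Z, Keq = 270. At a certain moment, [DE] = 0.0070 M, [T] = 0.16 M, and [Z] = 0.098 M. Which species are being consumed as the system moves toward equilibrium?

Q = [T]³·[Z]² / [DE]³ = (0.16)³·(0.098)² / (0.0070)³ = 110
Q = 110 < Keq = 270: net forward reaction.

DE (reactants)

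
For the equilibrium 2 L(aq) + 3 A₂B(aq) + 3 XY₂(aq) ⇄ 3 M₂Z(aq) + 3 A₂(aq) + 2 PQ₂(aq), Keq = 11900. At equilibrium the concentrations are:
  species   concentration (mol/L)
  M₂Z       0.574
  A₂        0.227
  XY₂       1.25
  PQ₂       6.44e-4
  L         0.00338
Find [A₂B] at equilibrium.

[A₂B] = 0.00151 mol/L

At equilibrium, Keq = [M₂Z]³·[A₂]³·[PQ₂]² / ([L]²·[A₂B]³·[XY₂]³) = 11900.
(0.574)³·(0.227)³·(6.44e-4)² / ((0.00338)²·([A₂B])³·(1.25)³) = 11900
[A₂B]³ = 3.46e-9 ⇒ [A₂B] = 0.00151 mol/L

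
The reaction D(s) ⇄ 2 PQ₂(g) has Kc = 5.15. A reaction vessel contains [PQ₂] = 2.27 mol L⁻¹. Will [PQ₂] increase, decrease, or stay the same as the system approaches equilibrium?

stay the same

(D is a pure solid — omitted from Qc.)
Qc = [PQ₂]² = (2.27)² = 5.15
Qc = 5.15 = Kc; the system is at equilibrium.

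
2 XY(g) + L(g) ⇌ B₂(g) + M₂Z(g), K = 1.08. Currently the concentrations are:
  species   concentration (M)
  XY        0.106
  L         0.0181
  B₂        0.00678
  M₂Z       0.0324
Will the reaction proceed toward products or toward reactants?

at equilibrium

Q = [B₂]·[M₂Z] / ([XY]²·[L]) = (0.00678)·(0.0324) / ((0.106)²·(0.0181)) = 1.08
Q = 1.08 = K, so the system is already at equilibrium.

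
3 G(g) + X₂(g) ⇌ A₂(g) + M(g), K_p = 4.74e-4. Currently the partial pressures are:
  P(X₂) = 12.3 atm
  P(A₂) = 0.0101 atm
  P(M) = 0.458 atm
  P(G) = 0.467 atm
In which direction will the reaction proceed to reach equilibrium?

reverse (toward reactants)

Q_p = P(A₂)·P(M) / (P(G)³·P(X₂)) = (0.0101)·(0.458) / ((0.467)³·(12.3)) = 0.00369
Q_p = 0.00369 > K_p = 4.74e-4, so the reverse reaction proceeds.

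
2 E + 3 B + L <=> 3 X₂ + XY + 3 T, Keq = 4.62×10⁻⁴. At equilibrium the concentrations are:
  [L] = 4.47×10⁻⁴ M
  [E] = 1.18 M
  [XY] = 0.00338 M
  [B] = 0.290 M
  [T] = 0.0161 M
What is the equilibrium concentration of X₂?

At equilibrium, Keq = [X₂]³·[XY]·[T]³ / ([E]²·[B]³·[L]) = 4.62×10⁻⁴.
([X₂])³·(0.00338)·(0.0161)³ / ((1.18)²·(0.290)³·(4.47×10⁻⁴)) = 4.62×10⁻⁴
[X₂]³ = 0.497 ⇒ [X₂] = 0.792 M

[X₂] = 0.792 M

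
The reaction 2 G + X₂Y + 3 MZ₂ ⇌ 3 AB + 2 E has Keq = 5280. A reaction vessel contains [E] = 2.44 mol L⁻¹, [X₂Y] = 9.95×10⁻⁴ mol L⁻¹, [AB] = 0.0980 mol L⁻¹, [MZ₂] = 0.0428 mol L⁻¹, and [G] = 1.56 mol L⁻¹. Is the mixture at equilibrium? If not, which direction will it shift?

no; Q > K, reaction proceeds in reverse

Q = [AB]³·[E]² / ([G]²·[X₂Y]·[MZ₂]³) = (0.0980)³·(2.44)² / ((1.56)²·(9.95×10⁻⁴)·(0.0428)³) = 29500
Q = 29500 > Keq = 5280: net reverse reaction.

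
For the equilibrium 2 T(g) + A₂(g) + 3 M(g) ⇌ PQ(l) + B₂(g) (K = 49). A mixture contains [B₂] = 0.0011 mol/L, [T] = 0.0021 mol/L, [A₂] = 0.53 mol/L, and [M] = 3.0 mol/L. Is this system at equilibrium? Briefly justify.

no; Q < K, reaction proceeds forward

(PQ is a pure liquid — omitted from Q.)
Q = [B₂] / ([T]²·[A₂]·[M]³) = (0.0011) / ((0.0021)²·(0.53)·(3.0)³) = 17
Q = 17 < K = 49: net forward reaction.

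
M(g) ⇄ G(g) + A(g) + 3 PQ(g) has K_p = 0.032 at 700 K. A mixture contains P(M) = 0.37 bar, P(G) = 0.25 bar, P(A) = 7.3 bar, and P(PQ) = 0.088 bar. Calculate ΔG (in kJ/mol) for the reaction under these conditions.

Q_p = P(G)·P(A)·P(PQ)³ / P(M) = (0.25)·(7.3)·(0.088)³ / (0.37) = 0.00336
ΔG = RT ln(Q_p/K_p) = (8.314 J mol⁻¹ K⁻¹)(700 K) × ln(0.00336/0.032)
   = (5.820 kJ/mol)(-2.254) = -13.1 kJ/mol
ΔG < 0, so the forward reaction is spontaneous (proceeds forward).

ΔG = -13.1 kJ/mol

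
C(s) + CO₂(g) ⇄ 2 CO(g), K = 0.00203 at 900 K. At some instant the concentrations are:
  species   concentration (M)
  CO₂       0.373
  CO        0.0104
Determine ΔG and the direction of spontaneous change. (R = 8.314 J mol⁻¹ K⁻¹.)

(C is a pure solid — omitted from Q.)
Q = [CO]² / [CO₂] = (0.0104)² / (0.373) = 2.90e-4
ΔG = RT ln(Q/K) = (8.314 J mol⁻¹ K⁻¹)(900 K) × ln(2.90e-4/0.00203)
   = (7.483 kJ/mol)(-1.946) = -14.6 kJ/mol
ΔG < 0, so the forward reaction is spontaneous (proceeds forward).

ΔG = -14.6 kJ/mol; the forward reaction is spontaneous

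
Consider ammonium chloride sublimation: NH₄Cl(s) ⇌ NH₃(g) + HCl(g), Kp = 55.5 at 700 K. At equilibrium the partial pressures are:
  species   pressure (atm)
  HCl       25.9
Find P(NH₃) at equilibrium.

(NH₄Cl is a pure solid — omitted from Kp.)
At equilibrium, Kp = P(NH₃)·P(HCl) = 55.5.
(P(NH₃))·(25.9) = 55.5
P(NH₃) = 2.14 atm

P(NH₃) = 2.14 atm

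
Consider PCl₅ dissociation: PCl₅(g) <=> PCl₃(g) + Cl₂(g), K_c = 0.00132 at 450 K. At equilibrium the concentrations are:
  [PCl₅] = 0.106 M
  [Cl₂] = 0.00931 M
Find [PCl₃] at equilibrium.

At equilibrium, K_c = [PCl₃]·[Cl₂] / [PCl₅] = 0.00132.
([PCl₃])·(0.00931) / (0.106) = 0.00132
[PCl₃] = 0.0150 M

[PCl₃] = 0.0150 M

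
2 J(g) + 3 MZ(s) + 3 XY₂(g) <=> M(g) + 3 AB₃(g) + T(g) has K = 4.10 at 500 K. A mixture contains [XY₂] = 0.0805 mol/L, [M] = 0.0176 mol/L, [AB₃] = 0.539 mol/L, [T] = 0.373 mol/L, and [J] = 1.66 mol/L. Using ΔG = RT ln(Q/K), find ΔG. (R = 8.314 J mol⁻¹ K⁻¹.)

ΔG = -7.26 kJ/mol

(MZ is a pure solid — omitted from Q.)
Q = [M]·[AB₃]³·[T] / ([J]²·[XY₂]³) = (0.0176)·(0.539)³·(0.373) / ((1.66)²·(0.0805)³) = 0.715
ΔG = RT ln(Q/K) = (8.314 J mol⁻¹ K⁻¹)(500 K) × ln(0.715/4.10)
   = (4.157 kJ/mol)(-1.746) = -7.26 kJ/mol
ΔG < 0, so the forward reaction is spontaneous (proceeds forward).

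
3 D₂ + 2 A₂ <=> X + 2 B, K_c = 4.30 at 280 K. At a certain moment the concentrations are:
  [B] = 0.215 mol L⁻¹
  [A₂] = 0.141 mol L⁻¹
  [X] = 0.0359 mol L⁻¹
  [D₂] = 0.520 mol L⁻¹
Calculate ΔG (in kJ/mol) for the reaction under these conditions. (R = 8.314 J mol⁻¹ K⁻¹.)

Q_c = [X]·[B]² / ([D₂]³·[A₂]²) = (0.0359)·(0.215)² / ((0.520)³·(0.141)²) = 0.594
ΔG = RT ln(Q_c/K_c) = (8.314 J mol⁻¹ K⁻¹)(280 K) × ln(0.594/4.30)
   = (2.328 kJ/mol)(-1.979) = -4.61 kJ/mol
ΔG < 0, so the forward reaction is spontaneous (proceeds forward).

ΔG = -4.61 kJ/mol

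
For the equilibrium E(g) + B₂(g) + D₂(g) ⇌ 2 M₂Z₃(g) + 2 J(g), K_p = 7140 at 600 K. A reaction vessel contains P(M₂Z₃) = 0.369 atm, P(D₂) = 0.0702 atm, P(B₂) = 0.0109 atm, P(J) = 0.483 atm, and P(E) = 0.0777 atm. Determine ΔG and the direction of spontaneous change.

Q_p = P(M₂Z₃)²·P(J)² / (P(E)·P(B₂)·P(D₂)) = (0.369)²·(0.483)² / ((0.0777)·(0.0109)·(0.0702)) = 534
ΔG = RT ln(Q_p/K_p) = (8.314 J mol⁻¹ K⁻¹)(600 K) × ln(534/7140)
   = (4.988 kJ/mol)(-2.593) = -12.9 kJ/mol
ΔG < 0, so the forward reaction is spontaneous (proceeds forward).

ΔG = -12.9 kJ/mol; the forward reaction is spontaneous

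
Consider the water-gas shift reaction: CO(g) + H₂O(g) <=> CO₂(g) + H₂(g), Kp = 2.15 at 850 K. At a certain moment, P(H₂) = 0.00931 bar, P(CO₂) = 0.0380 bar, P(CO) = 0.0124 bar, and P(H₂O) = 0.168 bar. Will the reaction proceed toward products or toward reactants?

Qp = P(CO₂)·P(H₂) / (P(CO)·P(H₂O)) = (0.0380)·(0.00931) / ((0.0124)·(0.168)) = 0.170
Qp = 0.170 < Kp = 2.15, so the forward reaction proceeds.

forward (toward products)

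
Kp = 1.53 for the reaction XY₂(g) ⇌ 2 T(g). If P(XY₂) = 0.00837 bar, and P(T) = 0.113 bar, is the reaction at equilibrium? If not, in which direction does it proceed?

no net change (already at equilibrium)

Qp = P(T)² / P(XY₂) = (0.113)² / (0.00837) = 1.53
Qp = 1.53 = Kp, so the system is already at equilibrium.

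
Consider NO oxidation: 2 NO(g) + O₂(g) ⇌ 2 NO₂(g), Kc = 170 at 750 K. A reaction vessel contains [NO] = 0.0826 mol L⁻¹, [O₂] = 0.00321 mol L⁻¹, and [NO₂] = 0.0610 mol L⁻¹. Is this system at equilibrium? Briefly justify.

yes, at equilibrium

Qc = [NO₂]² / ([NO]²·[O₂]) = (0.0610)² / ((0.0826)²·(0.00321)) = 170
Qc = 170 = Kc; the system is at equilibrium.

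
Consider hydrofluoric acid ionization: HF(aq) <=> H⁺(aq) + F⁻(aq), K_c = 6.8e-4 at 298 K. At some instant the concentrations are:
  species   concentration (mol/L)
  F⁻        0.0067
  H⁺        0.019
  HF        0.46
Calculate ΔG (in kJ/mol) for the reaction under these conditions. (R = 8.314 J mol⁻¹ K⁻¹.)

ΔG = -2.23 kJ/mol

Q_c = [H⁺]·[F⁻] / [HF] = (0.019)·(0.0067) / (0.46) = 2.77e-4
ΔG = RT ln(Q_c/K_c) = (8.314 J mol⁻¹ K⁻¹)(298 K) × ln(2.77e-4/6.8e-4)
   = (2.478 kJ/mol)(-0.8981) = -2.23 kJ/mol
ΔG < 0, so the forward reaction is spontaneous (proceeds forward).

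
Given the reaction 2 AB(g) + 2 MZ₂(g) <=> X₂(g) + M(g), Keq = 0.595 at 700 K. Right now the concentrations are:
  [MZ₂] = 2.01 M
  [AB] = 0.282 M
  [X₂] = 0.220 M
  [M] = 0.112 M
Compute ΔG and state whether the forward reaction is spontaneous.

Q = [X₂]·[M] / ([AB]²·[MZ₂]²) = (0.220)·(0.112) / ((0.282)²·(2.01)²) = 0.0767
ΔG = RT ln(Q/Keq) = (8.314 J mol⁻¹ K⁻¹)(700 K) × ln(0.0767/0.595)
   = (5.820 kJ/mol)(-2.049) = -11.9 kJ/mol
ΔG < 0, so the forward reaction is spontaneous (proceeds forward).

ΔG = -11.9 kJ/mol; the forward reaction is spontaneous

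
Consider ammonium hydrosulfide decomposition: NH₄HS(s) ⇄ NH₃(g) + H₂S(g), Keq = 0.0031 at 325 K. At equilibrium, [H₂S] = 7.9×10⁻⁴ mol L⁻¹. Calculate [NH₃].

[NH₃] = 3.9 mol L⁻¹

(NH₄HS is a pure solid — omitted from Keq.)
At equilibrium, Keq = [NH₃]·[H₂S] = 0.0031.
([NH₃])·(7.9×10⁻⁴) = 0.0031
[NH₃] = 3.92 = 3.9 mol L⁻¹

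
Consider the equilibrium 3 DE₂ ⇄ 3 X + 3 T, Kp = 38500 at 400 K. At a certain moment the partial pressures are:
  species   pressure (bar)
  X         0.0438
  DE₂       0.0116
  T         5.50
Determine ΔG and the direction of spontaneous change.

Qp = P(X)³·P(T)³ / P(DE₂)³ = (0.0438)³·(5.50)³ / (0.0116)³ = 8960
ΔG = RT ln(Qp/Kp) = (8.314 J mol⁻¹ K⁻¹)(400 K) × ln(8960/38500)
   = (3.326 kJ/mol)(-1.458) = -4.85 kJ/mol
ΔG < 0, so the forward reaction is spontaneous (proceeds forward).

ΔG = -4.85 kJ/mol; the forward reaction is spontaneous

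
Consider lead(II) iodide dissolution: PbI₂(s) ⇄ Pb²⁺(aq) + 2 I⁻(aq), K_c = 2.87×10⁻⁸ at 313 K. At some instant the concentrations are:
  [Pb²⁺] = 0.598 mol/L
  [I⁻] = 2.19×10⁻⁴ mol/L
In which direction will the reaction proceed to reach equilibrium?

no net change (already at equilibrium)

(PbI₂ is a pure solid — omitted from Q_c.)
Q_c = [Pb²⁺]·[I⁻]² = (0.598)·(2.19×10⁻⁴)² = 2.87×10⁻⁸
Q_c = 2.87×10⁻⁸ = K_c, so the system is already at equilibrium.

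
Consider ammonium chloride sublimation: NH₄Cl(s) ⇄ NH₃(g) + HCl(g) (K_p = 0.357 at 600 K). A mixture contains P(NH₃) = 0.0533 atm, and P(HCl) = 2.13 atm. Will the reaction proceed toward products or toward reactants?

toward products

(NH₄Cl is a pure solid — omitted from Q_p.)
Q_p = P(NH₃)·P(HCl) = (0.0533)·(2.13) = 0.114
Q_p = 0.114 < K_p = 0.357, so the forward reaction proceeds.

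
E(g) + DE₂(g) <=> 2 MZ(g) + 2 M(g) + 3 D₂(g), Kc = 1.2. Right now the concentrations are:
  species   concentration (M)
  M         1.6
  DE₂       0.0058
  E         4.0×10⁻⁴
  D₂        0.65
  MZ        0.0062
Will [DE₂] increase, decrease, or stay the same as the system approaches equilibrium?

increase

Qc = [MZ]²·[M]²·[D₂]³ / ([E]·[DE₂]) = (0.0062)²·(1.6)²·(0.65)³ / ((4.0×10⁻⁴)·(0.0058)) = 12
Qc = 12 > Kc = 1.2: net reverse reaction.
DE₂ is a reactant, so it increases.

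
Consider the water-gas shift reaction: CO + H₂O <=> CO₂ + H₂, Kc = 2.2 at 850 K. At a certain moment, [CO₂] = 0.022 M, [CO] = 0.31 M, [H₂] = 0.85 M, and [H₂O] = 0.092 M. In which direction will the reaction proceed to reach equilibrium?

toward products

Qc = [CO₂]·[H₂] / ([CO]·[H₂O]) = (0.022)·(0.85) / ((0.31)·(0.092)) = 0.66
Qc = 0.66 < Kc = 2.2, so the forward reaction proceeds.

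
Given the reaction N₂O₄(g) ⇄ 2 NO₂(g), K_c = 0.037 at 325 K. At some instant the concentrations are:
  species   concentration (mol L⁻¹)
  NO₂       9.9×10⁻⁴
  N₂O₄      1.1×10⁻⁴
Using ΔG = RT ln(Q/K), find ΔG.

Q_c = [NO₂]² / [N₂O₄] = (9.9×10⁻⁴)² / (1.1×10⁻⁴) = 0.00891
ΔG = RT ln(Q_c/K_c) = (8.314 J mol⁻¹ K⁻¹)(325 K) × ln(0.00891/0.037)
   = (2.702 kJ/mol)(-1.424) = -3.85 kJ/mol
ΔG < 0, so the forward reaction is spontaneous (proceeds forward).

ΔG = -3.85 kJ/mol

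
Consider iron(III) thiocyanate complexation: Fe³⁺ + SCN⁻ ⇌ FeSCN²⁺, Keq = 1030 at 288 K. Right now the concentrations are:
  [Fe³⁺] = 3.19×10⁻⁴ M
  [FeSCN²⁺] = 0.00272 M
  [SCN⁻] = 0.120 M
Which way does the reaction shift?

Q = [FeSCN²⁺] / ([Fe³⁺]·[SCN⁻]) = (0.00272) / ((3.19×10⁻⁴)·(0.120)) = 71.1
Q = 71.1 < Keq = 1030, so the forward reaction proceeds.

forward (toward products)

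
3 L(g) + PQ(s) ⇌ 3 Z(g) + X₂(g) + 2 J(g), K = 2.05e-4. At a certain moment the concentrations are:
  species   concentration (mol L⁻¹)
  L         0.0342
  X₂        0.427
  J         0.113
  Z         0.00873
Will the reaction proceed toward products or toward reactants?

(PQ is a pure solid — omitted from Q.)
Q = [Z]³·[X₂]·[J]² / [L]³ = (0.00873)³·(0.427)·(0.113)² / (0.0342)³ = 9.07e-5
Q = 9.07e-5 < K = 2.05e-4, so the forward reaction proceeds.

forward (toward products)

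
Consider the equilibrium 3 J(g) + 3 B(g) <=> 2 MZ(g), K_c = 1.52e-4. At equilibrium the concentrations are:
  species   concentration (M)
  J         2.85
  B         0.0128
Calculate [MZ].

[MZ] = 8.59e-5 M

At equilibrium, K_c = [MZ]² / ([J]³·[B]³) = 1.52e-4.
([MZ])² / ((2.85)³·(0.0128)³) = 1.52e-4
[MZ]² = 7.38e-9 ⇒ [MZ] = 8.59e-5 M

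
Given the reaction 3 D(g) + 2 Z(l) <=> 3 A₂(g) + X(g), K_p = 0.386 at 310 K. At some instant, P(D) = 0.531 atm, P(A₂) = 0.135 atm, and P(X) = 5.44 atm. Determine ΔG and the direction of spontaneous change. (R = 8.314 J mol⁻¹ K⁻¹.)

(Z is a pure liquid — omitted from Q_p.)
Q_p = P(A₂)³·P(X) / P(D)³ = (0.135)³·(5.44) / (0.531)³ = 0.0894
ΔG = RT ln(Q_p/K_p) = (8.314 J mol⁻¹ K⁻¹)(310 K) × ln(0.0894/0.386)
   = (2.577 kJ/mol)(-1.463) = -3.77 kJ/mol
ΔG < 0, so the forward reaction is spontaneous (proceeds forward).

ΔG = -3.77 kJ/mol; the forward reaction is spontaneous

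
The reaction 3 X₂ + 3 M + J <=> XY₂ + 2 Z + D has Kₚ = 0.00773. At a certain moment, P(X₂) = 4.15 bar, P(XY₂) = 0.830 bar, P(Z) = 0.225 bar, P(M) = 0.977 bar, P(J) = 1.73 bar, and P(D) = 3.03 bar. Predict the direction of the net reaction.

to the right

Qₚ = P(XY₂)·P(Z)²·P(D) / (P(X₂)³·P(M)³·P(J)) = (0.830)·(0.225)²·(3.03) / ((4.15)³·(0.977)³·(1.73)) = 0.00110
Qₚ = 0.00110 < Kₚ = 0.00773, so the forward reaction proceeds.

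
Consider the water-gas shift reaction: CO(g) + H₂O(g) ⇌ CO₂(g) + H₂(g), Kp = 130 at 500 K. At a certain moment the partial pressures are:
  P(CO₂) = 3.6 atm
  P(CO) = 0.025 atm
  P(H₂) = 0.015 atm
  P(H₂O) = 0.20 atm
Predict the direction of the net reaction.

toward products

Qp = P(CO₂)·P(H₂) / (P(CO)·P(H₂O)) = (3.6)·(0.015) / ((0.025)·(0.20)) = 11
Qp = 11 < Kp = 130, so the forward reaction proceeds.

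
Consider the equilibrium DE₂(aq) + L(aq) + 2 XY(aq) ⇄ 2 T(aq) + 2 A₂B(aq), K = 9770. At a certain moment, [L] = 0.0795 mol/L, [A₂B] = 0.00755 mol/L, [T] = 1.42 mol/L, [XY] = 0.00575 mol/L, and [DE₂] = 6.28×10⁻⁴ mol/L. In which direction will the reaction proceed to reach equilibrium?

Q = [T]²·[A₂B]² / ([DE₂]·[L]·[XY]²) = (1.42)²·(0.00755)² / ((6.28×10⁻⁴)·(0.0795)·(0.00575)²) = 69600
Q = 69600 > K = 9770, so the reverse reaction proceeds.

reverse (toward reactants)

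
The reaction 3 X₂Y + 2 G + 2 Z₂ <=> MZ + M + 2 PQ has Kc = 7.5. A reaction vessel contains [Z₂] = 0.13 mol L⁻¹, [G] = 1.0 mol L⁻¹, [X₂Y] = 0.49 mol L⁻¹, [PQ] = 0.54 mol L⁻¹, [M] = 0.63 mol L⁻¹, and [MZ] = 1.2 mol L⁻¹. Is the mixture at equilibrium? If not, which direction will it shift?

no; Q > K, reaction proceeds in reverse

Qc = [MZ]·[M]·[PQ]² / ([X₂Y]³·[G]²·[Z₂]²) = (1.2)·(0.63)·(0.54)² / ((0.49)³·(1.0)²·(0.13)²) = 110
Qc = 110 > Kc = 7.5: net reverse reaction.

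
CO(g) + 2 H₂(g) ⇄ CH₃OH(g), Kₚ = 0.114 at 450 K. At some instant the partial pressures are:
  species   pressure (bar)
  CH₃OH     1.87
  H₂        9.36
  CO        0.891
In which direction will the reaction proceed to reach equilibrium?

Qₚ = P(CH₃OH) / (P(CO)·P(H₂)²) = (1.87) / ((0.891)·(9.36)²) = 0.0240
Qₚ = 0.0240 < Kₚ = 0.114, so the forward reaction proceeds.

forward (toward products)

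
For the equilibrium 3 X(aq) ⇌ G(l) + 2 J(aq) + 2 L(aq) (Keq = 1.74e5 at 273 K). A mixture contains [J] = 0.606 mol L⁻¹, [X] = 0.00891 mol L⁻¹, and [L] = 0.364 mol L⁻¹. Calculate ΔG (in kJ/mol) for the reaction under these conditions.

(G is a pure liquid — omitted from Q.)
Q = [J]²·[L]² / [X]³ = (0.606)²·(0.364)² / (0.00891)³ = 68800
ΔG = RT ln(Q/Keq) = (8.314 J mol⁻¹ K⁻¹)(273 K) × ln(68800/1.74e5)
   = (2.270 kJ/mol)(-0.9279) = -2.11 kJ/mol
ΔG < 0, so the forward reaction is spontaneous (proceeds forward).

ΔG = -2.11 kJ/mol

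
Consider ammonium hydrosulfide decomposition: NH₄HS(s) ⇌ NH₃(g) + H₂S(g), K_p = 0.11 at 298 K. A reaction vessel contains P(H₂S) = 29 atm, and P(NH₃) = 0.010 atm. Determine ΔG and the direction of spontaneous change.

(NH₄HS is a pure solid — omitted from Q_p.)
Q_p = P(NH₃)·P(H₂S) = (0.010)·(29) = 0.290
ΔG = RT ln(Q_p/K_p) = (8.314 J mol⁻¹ K⁻¹)(298 K) × ln(0.290/0.11)
   = (2.478 kJ/mol)(0.9694) = 2.40 kJ/mol
ΔG > 0, so the forward reaction is non-spontaneous (proceeds in reverse).

ΔG = 2.40 kJ/mol; the forward reaction is non-spontaneous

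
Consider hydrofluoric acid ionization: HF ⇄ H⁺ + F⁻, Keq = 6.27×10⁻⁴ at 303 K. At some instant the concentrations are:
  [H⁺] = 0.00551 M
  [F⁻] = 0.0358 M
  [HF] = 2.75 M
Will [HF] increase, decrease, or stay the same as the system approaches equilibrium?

Q = [H⁺]·[F⁻] / [HF] = (0.00551)·(0.0358) / (2.75) = 7.17×10⁻⁵
Q = 7.17×10⁻⁵ < Keq = 6.27×10⁻⁴: net forward reaction.
HF is a reactant, so it decreases.

decrease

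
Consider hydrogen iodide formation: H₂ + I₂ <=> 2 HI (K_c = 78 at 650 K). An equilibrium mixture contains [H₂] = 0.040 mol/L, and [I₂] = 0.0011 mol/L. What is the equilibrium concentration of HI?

At equilibrium, K_c = [HI]² / ([H₂]·[I₂]) = 78.
([HI])² / ((0.040)·(0.0011)) = 78
[HI]² = 0.00343 ⇒ [HI] = 0.059 mol/L

[HI] = 0.059 mol/L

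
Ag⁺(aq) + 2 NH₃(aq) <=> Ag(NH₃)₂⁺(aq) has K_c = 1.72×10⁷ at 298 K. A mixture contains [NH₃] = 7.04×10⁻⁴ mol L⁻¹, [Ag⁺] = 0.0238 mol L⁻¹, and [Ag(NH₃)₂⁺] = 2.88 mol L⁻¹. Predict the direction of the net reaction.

reverse (toward reactants)

Q_c = [Ag(NH₃)₂⁺] / ([Ag⁺]·[NH₃]²) = (2.88) / ((0.0238)·(7.04×10⁻⁴)²) = 2.44×10⁸
Q_c = 2.44×10⁸ > K_c = 1.72×10⁷, so the reverse reaction proceeds.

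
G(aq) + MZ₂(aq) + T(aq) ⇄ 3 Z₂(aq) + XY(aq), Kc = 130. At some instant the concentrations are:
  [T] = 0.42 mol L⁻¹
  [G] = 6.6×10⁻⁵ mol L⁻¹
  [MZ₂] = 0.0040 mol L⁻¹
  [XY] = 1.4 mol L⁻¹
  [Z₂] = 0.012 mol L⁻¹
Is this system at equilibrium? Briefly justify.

no; Q < K, reaction proceeds forward

Qc = [Z₂]³·[XY] / ([G]·[MZ₂]·[T]) = (0.012)³·(1.4) / ((6.6×10⁻⁵)·(0.0040)·(0.42)) = 22
Qc = 22 < Kc = 130: net forward reaction.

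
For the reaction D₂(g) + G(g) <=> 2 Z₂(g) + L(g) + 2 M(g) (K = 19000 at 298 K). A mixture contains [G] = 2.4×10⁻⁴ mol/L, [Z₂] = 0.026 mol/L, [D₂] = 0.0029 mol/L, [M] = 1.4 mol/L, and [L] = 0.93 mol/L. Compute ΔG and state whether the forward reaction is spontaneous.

ΔG = -5.88 kJ/mol; the forward reaction is spontaneous

Q = [Z₂]²·[L]·[M]² / ([D₂]·[G]) = (0.026)²·(0.93)·(1.4)² / ((0.0029)·(2.4×10⁻⁴)) = 1770
ΔG = RT ln(Q/K) = (8.314 J mol⁻¹ K⁻¹)(298 K) × ln(1770/19000)
   = (2.478 kJ/mol)(-2.373) = -5.88 kJ/mol
ΔG < 0, so the forward reaction is spontaneous (proceeds forward).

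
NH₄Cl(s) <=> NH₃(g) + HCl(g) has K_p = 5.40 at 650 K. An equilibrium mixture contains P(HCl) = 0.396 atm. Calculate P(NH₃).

P(NH₃) = 13.6 atm

(NH₄Cl is a pure solid — omitted from K_p.)
At equilibrium, K_p = P(NH₃)·P(HCl) = 5.40.
(P(NH₃))·(0.396) = 5.40
P(NH₃) = 13.6 atm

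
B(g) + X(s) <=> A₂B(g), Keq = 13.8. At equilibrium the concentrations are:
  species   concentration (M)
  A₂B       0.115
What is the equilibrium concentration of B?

[B] = 0.00833 M

(X is a pure solid — omitted from Keq.)
At equilibrium, Keq = [A₂B] / [B] = 13.8.
(0.115) / ([B]) = 13.8
[B] = 0.00833 M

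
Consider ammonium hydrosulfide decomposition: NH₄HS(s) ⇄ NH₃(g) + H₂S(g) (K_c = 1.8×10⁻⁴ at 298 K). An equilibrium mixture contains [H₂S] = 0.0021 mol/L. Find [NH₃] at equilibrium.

[NH₃] = 0.086 mol/L

(NH₄HS is a pure solid — omitted from K_c.)
At equilibrium, K_c = [NH₃]·[H₂S] = 1.8×10⁻⁴.
([NH₃])·(0.0021) = 1.8×10⁻⁴
[NH₃] = 0.0857 = 0.086 mol/L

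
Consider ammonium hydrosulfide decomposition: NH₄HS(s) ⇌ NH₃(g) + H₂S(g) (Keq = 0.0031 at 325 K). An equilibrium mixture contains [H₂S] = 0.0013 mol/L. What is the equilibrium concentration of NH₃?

(NH₄HS is a pure solid — omitted from Keq.)
At equilibrium, Keq = [NH₃]·[H₂S] = 0.0031.
([NH₃])·(0.0013) = 0.0031
[NH₃] = 2.38 = 2.4 mol/L

[NH₃] = 2.4 mol/L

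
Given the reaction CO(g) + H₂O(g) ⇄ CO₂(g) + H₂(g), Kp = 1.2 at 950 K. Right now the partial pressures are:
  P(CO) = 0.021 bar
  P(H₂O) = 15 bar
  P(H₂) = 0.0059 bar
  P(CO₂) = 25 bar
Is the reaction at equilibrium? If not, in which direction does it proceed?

Qp = P(CO₂)·P(H₂) / (P(CO)·P(H₂O)) = (25)·(0.0059) / ((0.021)·(15)) = 0.47
Qp = 0.47 < Kp = 1.2, so the forward reaction proceeds.

toward products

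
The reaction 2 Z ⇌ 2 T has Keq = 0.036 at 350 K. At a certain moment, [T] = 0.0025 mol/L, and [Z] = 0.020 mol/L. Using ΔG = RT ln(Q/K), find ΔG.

ΔG = -2.43 kJ/mol

Q = [T]² / [Z]² = (0.0025)² / (0.020)² = 0.0156
ΔG = RT ln(Q/Keq) = (8.314 J mol⁻¹ K⁻¹)(350 K) × ln(0.0156/0.036)
   = (2.910 kJ/mol)(-0.8362) = -2.43 kJ/mol
ΔG < 0, so the forward reaction is spontaneous (proceeds forward).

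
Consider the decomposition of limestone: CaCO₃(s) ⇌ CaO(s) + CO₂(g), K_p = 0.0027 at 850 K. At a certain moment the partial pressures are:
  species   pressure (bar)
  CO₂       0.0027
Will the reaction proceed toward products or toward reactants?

neither direction; the system is at equilibrium

(CaCO₃, CaO are pure solids — omitted from Q_p.)
Q_p = P(CO₂) = 0.0027
Q_p = 0.0027 = K_p, so the system is already at equilibrium.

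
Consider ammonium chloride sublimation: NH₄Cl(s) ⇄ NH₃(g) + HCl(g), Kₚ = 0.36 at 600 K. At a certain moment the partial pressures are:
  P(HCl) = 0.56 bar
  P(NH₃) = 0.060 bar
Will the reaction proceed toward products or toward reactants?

(NH₄Cl is a pure solid — omitted from Qₚ.)
Qₚ = P(NH₃)·P(HCl) = (0.060)·(0.56) = 0.034
Qₚ = 0.034 < Kₚ = 0.36, so the forward reaction proceeds.

to the right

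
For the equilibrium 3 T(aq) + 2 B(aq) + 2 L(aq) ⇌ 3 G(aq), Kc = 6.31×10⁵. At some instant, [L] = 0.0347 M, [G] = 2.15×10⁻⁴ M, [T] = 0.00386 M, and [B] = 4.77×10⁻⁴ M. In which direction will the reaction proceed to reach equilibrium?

at equilibrium

Qc = [G]³ / ([T]³·[B]²·[L]²) = (2.15×10⁻⁴)³ / ((0.00386)³·(4.77×10⁻⁴)²·(0.0347)²) = 6.31×10⁵
Qc = 6.31×10⁵ = Kc, so the system is already at equilibrium.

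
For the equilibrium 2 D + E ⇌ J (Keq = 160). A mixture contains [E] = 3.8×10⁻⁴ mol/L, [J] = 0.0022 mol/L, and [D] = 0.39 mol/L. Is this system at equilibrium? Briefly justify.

Q = [J] / ([D]²·[E]) = (0.0022) / ((0.39)²·(3.8×10⁻⁴)) = 38
Q = 38 < Keq = 160: net forward reaction.

no; Q < K, reaction proceeds forward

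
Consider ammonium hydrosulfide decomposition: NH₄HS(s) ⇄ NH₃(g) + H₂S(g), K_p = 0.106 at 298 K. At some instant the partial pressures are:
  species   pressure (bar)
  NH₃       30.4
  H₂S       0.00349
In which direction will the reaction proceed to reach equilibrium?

(NH₄HS is a pure solid — omitted from Q_p.)
Q_p = P(NH₃)·P(H₂S) = (30.4)·(0.00349) = 0.106
Q_p = 0.106 = K_p, so the system is already at equilibrium.

at equilibrium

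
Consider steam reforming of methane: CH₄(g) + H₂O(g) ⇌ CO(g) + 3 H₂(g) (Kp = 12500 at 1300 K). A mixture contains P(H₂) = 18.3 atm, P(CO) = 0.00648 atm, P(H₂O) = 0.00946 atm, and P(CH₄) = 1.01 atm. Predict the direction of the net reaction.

to the right

Qp = P(CO)·P(H₂)³ / (P(CH₄)·P(H₂O)) = (0.00648)·(18.3)³ / ((1.01)·(0.00946)) = 4160
Qp = 4160 < Kp = 12500, so the forward reaction proceeds.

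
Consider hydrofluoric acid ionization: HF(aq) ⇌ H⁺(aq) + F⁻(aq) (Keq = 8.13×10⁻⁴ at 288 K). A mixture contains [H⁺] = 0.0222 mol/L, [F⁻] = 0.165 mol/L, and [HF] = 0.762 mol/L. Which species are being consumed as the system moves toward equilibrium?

Q = [H⁺]·[F⁻] / [HF] = (0.0222)·(0.165) / (0.762) = 0.00481
Q = 0.00481 > Keq = 8.13×10⁻⁴: net reverse reaction.

H⁺, F⁻ (products)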